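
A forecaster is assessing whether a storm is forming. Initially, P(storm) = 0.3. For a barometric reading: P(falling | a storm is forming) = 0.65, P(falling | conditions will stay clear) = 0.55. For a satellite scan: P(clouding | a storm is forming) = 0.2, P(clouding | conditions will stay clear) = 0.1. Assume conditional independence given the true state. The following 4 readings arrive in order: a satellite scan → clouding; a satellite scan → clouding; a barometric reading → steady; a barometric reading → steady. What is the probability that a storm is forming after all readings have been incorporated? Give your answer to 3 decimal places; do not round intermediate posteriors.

After a satellite scan='clouding': P(storm) = 0.2·0.3000 / (0.2·0.3000 + 0.1·0.7000) ≈ 0.4615
After a satellite scan='clouding': P(storm) = 0.2·0.4615 / (0.2·0.4615 + 0.1·0.5385) ≈ 0.6316
After a barometric reading='steady': P(storm) = 0.35·0.6316 / (0.35·0.6316 + 0.45·0.3684) ≈ 0.5714
After a barometric reading='steady': P(storm) = 0.35·0.5714 / (0.35·0.5714 + 0.45·0.4286) ≈ 0.5091

0.509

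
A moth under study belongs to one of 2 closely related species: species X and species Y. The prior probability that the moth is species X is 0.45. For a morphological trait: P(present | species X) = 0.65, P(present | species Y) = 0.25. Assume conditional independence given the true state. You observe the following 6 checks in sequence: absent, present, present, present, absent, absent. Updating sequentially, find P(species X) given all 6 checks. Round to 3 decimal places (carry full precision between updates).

After 'absent': P(species X) = 0.35·0.4500 / (0.35·0.4500 + 0.75·0.5500) ≈ 0.2763
After 'present': P(species X) = 0.65·0.2763 / (0.65·0.2763 + 0.25·0.7237) ≈ 0.4982
After 'present': P(species X) = 0.65·0.4982 / (0.65·0.4982 + 0.25·0.5018) ≈ 0.7208
After 'present': P(species X) = 0.65·0.7208 / (0.65·0.7208 + 0.25·0.2792) ≈ 0.8703
After 'absent': P(species X) = 0.35·0.8703 / (0.35·0.8703 + 0.75·0.1297) ≈ 0.7580
After 'absent': P(species X) = 0.35·0.7580 / (0.35·0.7580 + 0.75·0.2420) ≈ 0.5937

0.594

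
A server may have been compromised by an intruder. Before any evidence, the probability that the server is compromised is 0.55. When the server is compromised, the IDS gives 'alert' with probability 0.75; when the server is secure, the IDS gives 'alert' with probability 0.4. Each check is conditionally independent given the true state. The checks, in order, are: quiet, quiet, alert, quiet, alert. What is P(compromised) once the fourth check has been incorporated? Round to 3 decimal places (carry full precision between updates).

0.142

Apply Bayes' rule sequentially, carrying P(compromised) forward.
After 'quiet': P(compromised) = 0.25·0.5500 / (0.25·0.5500 + 0.6·0.4500) ≈ 0.3374
After 'quiet': P(compromised) = 0.25·0.3374 / (0.25·0.3374 + 0.6·0.6626) ≈ 0.1750
After 'alert': P(compromised) = 0.75·0.1750 / (0.75·0.1750 + 0.4·0.8250) ≈ 0.2846
After 'quiet': P(compromised) = 0.25·0.2846 / (0.25·0.2846 + 0.6·0.7154) ≈ 0.1422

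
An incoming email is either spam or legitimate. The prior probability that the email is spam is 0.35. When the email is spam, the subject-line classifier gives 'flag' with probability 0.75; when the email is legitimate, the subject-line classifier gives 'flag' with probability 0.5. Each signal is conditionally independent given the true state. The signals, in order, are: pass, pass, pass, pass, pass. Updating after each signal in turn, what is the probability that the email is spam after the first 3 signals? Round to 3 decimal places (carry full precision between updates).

0.063

After 'pass': P(spam) = 0.25·0.3500 / (0.25·0.3500 + 0.5·0.6500) ≈ 0.2121
After 'pass': P(spam) = 0.25·0.2121 / (0.25·0.2121 + 0.5·0.7879) ≈ 0.1186
After 'pass': P(spam) = 0.25·0.1186 / (0.25·0.1186 + 0.5·0.8814) ≈ 0.0631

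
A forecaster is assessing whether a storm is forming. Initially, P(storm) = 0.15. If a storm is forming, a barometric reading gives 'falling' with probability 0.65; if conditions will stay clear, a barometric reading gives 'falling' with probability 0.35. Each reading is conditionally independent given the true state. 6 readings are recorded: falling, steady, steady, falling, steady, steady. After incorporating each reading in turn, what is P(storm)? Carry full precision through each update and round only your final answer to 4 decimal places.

0.0487

Each posterior becomes the prior for the next update.
After 'falling': P(storm) = 0.65·0.1500 / (0.65·0.1500 + 0.35·0.8500) ≈ 0.2468
After 'steady': P(storm) = 0.35·0.2468 / (0.35·0.2468 + 0.65·0.7532) ≈ 0.1500
After 'steady': P(storm) = 0.35·0.1500 / (0.35·0.1500 + 0.65·0.8500) ≈ 0.0868
After 'falling': P(storm) = 0.65·0.0868 / (0.65·0.0868 + 0.35·0.9132) ≈ 0.1500
After 'steady': P(storm) = 0.35·0.1500 / (0.35·0.1500 + 0.65·0.8500) ≈ 0.0868
After 'steady': P(storm) = 0.35·0.0868 / (0.35·0.0868 + 0.65·0.9132) ≈ 0.0487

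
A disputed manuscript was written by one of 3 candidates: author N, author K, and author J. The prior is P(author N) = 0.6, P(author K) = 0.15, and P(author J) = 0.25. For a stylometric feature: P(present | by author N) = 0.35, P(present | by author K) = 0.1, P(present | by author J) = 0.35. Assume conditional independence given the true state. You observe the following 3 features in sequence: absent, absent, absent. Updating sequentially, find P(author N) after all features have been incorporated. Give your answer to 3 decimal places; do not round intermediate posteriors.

0.481

After 'absent': normaliser = 0.65·0.6000 + 0.9·0.1500 + 0.65·0.2500; P(author N) ≈ 0.5673, P(author K) ≈ 0.1964, P(author J) ≈ 0.2364
After 'absent': normaliser = 0.65·0.5673 + 0.9·0.1964 + 0.65·0.2364; P(author N) ≈ 0.5274, P(author K) ≈ 0.2528, P(author J) ≈ 0.2198
After 'absent': normaliser = 0.65·0.5274 + 0.9·0.2528 + 0.65·0.2198; P(author N) ≈ 0.4807, P(author K) ≈ 0.3190, P(author J) ≈ 0.2003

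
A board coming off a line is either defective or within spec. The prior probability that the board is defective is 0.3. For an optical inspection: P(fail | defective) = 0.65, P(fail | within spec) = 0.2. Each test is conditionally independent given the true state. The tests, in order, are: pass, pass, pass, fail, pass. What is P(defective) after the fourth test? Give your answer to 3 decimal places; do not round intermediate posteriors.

0.104

Each posterior becomes the prior for the next update.
After 'pass': P(defective) = 0.35·0.3000 / (0.35·0.3000 + 0.8·0.7000) ≈ 0.1579
After 'pass': P(defective) = 0.35·0.1579 / (0.35·0.1579 + 0.8·0.8421) ≈ 0.0758
After 'pass': P(defective) = 0.35·0.0758 / (0.35·0.0758 + 0.8·0.9242) ≈ 0.0346
After 'fail': P(defective) = 0.65·0.0346 / (0.65·0.0346 + 0.2·0.9654) ≈ 0.1045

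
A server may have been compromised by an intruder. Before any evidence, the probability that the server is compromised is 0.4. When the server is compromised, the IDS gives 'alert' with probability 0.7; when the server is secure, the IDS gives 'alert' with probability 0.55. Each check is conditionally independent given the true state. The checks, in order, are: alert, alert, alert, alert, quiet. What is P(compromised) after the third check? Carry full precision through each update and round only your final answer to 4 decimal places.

0.5788

After 'alert': P(compromised) = 0.7·0.4000 / (0.7·0.4000 + 0.55·0.6000) ≈ 0.4590
After 'alert': P(compromised) = 0.7·0.4590 / (0.7·0.4590 + 0.55·0.5410) ≈ 0.5192
After 'alert': P(compromised) = 0.7·0.5192 / (0.7·0.5192 + 0.55·0.4808) ≈ 0.5788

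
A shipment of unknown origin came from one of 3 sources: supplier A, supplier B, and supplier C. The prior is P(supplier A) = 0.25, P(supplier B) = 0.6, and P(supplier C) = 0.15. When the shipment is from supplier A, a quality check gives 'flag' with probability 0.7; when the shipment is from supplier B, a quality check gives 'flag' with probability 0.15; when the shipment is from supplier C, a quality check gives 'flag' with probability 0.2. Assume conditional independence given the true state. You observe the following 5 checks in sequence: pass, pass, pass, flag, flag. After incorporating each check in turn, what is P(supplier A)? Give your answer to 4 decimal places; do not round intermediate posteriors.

0.2255

Apply Bayes' rule sequentially, carrying P(supplier A) forward.
After 'pass': normaliser = 0.3·0.2500 + 0.85·0.6000 + 0.8·0.1500; P(supplier A) ≈ 0.1064, P(supplier B) ≈ 0.7234, P(supplier C) ≈ 0.1702
After 'pass': normaliser = 0.3·0.1064 + 0.85·0.7234 + 0.8·0.1702; P(supplier A) ≈ 0.0408, P(supplier B) ≈ 0.7853, P(supplier C) ≈ 0.1739
After 'pass': normaliser = 0.3·0.0408 + 0.85·0.7853 + 0.8·0.1739; P(supplier A) ≈ 0.0149, P(supplier B) ≈ 0.8152, P(supplier C) ≈ 0.1699
After 'flag': normaliser = 0.7·0.0149 + 0.15·0.8152 + 0.2·0.1699; P(supplier A) ≈ 0.0627, P(supplier B) ≈ 0.7335, P(supplier C) ≈ 0.2038
After 'flag': normaliser = 0.7·0.0627 + 0.15·0.7335 + 0.2·0.2038; P(supplier A) ≈ 0.2255, P(supplier B) ≈ 0.5651, P(supplier C) ≈ 0.2094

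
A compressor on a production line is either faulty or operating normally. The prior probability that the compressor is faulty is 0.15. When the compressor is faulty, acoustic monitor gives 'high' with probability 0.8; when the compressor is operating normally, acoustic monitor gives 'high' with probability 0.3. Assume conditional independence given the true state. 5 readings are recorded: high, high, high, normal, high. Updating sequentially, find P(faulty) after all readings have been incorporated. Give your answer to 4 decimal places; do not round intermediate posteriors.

Apply Bayes' rule sequentially, carrying P(faulty) forward.
After 'high': P(faulty) = 0.8·0.1500 / (0.8·0.1500 + 0.3·0.8500) ≈ 0.3200
After 'high': P(faulty) = 0.8·0.3200 / (0.8·0.3200 + 0.3·0.6800) ≈ 0.5565
After 'high': P(faulty) = 0.8·0.5565 / (0.8·0.5565 + 0.3·0.4435) ≈ 0.7699
After 'normal': P(faulty) = 0.2·0.7699 / (0.2·0.7699 + 0.7·0.2301) ≈ 0.4888
After 'high': P(faulty) = 0.8·0.4888 / (0.8·0.4888 + 0.3·0.5112) ≈ 0.7183

0.7183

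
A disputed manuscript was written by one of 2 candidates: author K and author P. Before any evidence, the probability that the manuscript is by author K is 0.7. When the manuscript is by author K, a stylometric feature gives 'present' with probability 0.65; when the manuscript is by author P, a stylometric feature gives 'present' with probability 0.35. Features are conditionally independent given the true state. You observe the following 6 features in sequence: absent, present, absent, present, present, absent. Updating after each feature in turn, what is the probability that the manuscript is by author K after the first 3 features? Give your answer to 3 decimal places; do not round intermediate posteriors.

0.557

After 'absent': P(author K) = 0.35·0.7000 / (0.35·0.7000 + 0.65·0.3000) ≈ 0.5568
After 'present': P(author K) = 0.65·0.5568 / (0.65·0.5568 + 0.35·0.4432) ≈ 0.7000
After 'absent': P(author K) = 0.35·0.7000 / (0.35·0.7000 + 0.65·0.3000) ≈ 0.5568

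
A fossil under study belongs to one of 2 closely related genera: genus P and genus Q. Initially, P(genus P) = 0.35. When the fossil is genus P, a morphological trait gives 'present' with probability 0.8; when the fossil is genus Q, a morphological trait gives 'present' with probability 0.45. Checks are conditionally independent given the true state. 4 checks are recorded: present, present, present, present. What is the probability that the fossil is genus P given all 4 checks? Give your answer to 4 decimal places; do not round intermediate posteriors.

0.8432

After 'present': P(genus P) = 0.8·0.3500 / (0.8·0.3500 + 0.45·0.6500) ≈ 0.4891
After 'present': P(genus P) = 0.8·0.4891 / (0.8·0.4891 + 0.45·0.5109) ≈ 0.6299
After 'present': P(genus P) = 0.8·0.6299 / (0.8·0.6299 + 0.45·0.3701) ≈ 0.7516
After 'present': P(genus P) = 0.8·0.7516 / (0.8·0.7516 + 0.45·0.2484) ≈ 0.8432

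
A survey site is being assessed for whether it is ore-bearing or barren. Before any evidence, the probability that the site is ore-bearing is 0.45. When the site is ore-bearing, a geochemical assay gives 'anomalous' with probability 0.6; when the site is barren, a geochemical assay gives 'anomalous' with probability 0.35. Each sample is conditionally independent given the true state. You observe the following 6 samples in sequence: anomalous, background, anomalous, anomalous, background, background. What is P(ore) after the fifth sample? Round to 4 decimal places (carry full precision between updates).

0.6095

After 'anomalous': P(ore) = 0.6·0.4500 / (0.6·0.4500 + 0.35·0.5500) ≈ 0.5838
After 'background': P(ore) = 0.4·0.5838 / (0.4·0.5838 + 0.65·0.4162) ≈ 0.4633
After 'anomalous': P(ore) = 0.6·0.4633 / (0.6·0.4633 + 0.35·0.5367) ≈ 0.5967
After 'anomalous': P(ore) = 0.6·0.5967 / (0.6·0.5967 + 0.35·0.4033) ≈ 0.7172
After 'background': P(ore) = 0.4·0.7172 / (0.4·0.7172 + 0.65·0.2828) ≈ 0.6095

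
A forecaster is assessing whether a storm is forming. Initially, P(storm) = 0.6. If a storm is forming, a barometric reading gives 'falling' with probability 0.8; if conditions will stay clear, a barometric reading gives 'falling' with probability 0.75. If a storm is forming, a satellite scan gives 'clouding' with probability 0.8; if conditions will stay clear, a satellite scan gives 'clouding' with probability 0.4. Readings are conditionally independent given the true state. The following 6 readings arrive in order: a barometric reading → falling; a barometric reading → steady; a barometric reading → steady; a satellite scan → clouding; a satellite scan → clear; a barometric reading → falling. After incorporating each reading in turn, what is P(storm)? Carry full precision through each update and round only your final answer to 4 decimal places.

Each posterior becomes the prior for the next update.
After a barometric reading='falling': P(storm) = 0.8·0.6000 / (0.8·0.6000 + 0.75·0.4000) ≈ 0.6154
After a barometric reading='steady': P(storm) = 0.2·0.6154 / (0.2·0.6154 + 0.25·0.3846) ≈ 0.5614
After a barometric reading='steady': P(storm) = 0.2·0.5614 / (0.2·0.5614 + 0.25·0.4386) ≈ 0.5059
After a satellite scan='clouding': P(storm) = 0.8·0.5059 / (0.8·0.5059 + 0.4·0.4941) ≈ 0.6719
After a satellite scan='clear': P(storm) = 0.2·0.6719 / (0.2·0.6719 + 0.6·0.3281) ≈ 0.4057
After a barometric reading='falling': P(storm) = 0.8·0.4057 / (0.8·0.4057 + 0.75·0.5943) ≈ 0.4214

0.4214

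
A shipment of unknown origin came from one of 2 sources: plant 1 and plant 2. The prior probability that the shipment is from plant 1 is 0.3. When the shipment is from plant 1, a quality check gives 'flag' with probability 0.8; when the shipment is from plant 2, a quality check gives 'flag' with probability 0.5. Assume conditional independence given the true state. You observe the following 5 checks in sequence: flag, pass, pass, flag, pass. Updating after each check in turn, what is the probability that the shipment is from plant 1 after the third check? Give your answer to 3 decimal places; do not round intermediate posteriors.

0.099

Each posterior becomes the prior for the next update.
After 'flag': P(plant 1) = 0.8·0.3000 / (0.8·0.3000 + 0.5·0.7000) ≈ 0.4068
After 'pass': P(plant 1) = 0.2·0.4068 / (0.2·0.4068 + 0.5·0.5932) ≈ 0.2152
After 'pass': P(plant 1) = 0.2·0.2152 / (0.2·0.2152 + 0.5·0.7848) ≈ 0.0989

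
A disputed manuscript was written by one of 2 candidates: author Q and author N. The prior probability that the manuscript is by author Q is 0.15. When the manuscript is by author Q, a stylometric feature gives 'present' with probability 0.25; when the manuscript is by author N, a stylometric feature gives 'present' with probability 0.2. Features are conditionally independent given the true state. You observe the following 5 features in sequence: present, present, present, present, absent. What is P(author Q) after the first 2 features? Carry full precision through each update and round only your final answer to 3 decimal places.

Each posterior becomes the prior for the next update.
After 'present': P(author Q) = 0.25·0.1500 / (0.25·0.1500 + 0.2·0.8500) ≈ 0.1807
After 'present': P(author Q) = 0.25·0.1807 / (0.25·0.1807 + 0.2·0.8193) ≈ 0.2161

0.216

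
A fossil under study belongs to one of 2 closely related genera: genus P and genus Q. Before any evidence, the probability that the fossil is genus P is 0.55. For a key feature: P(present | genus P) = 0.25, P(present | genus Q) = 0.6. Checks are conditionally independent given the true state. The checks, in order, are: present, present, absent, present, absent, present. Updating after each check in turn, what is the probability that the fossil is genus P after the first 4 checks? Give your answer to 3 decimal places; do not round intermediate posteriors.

0.142

After 'present': P(genus P) = 0.25·0.5500 / (0.25·0.5500 + 0.6·0.4500) ≈ 0.3374
After 'present': P(genus P) = 0.25·0.3374 / (0.25·0.3374 + 0.6·0.6626) ≈ 0.1750
After 'absent': P(genus P) = 0.75·0.1750 / (0.75·0.1750 + 0.4·0.8250) ≈ 0.2846
After 'present': P(genus P) = 0.25·0.2846 / (0.25·0.2846 + 0.6·0.7154) ≈ 0.1422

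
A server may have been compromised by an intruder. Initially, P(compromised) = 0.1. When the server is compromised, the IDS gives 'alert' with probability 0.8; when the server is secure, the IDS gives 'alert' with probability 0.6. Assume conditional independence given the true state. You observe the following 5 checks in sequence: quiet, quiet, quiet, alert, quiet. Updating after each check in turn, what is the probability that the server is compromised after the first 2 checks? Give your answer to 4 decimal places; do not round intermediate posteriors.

Each posterior becomes the prior for the next update.
After 'quiet': P(compromised) = 0.2·0.1000 / (0.2·0.1000 + 0.4·0.9000) ≈ 0.0526
After 'quiet': P(compromised) = 0.2·0.0526 / (0.2·0.0526 + 0.4·0.9474) ≈ 0.0270

0.0270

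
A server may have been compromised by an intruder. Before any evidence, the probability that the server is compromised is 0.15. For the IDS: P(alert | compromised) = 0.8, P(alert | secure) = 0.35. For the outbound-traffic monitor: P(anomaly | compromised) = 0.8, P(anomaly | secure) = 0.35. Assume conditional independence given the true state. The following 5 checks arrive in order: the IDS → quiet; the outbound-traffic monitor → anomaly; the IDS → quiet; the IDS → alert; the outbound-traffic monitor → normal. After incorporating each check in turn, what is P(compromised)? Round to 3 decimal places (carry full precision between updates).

0.026

After the IDS='quiet': P(compromised) = 0.2·0.1500 / (0.2·0.1500 + 0.65·0.8500) ≈ 0.0515
After the outbound-traffic monitor='anomaly': P(compromised) = 0.8·0.0515 / (0.8·0.0515 + 0.35·0.9485) ≈ 0.1104
After the IDS='quiet': P(compromised) = 0.2·0.1104 / (0.2·0.1104 + 0.65·0.8896) ≈ 0.0368
After the IDS='alert': P(compromised) = 0.8·0.0368 / (0.8·0.0368 + 0.35·0.9632) ≈ 0.0803
After the outbound-traffic monitor='normal': P(compromised) = 0.2·0.0803 / (0.2·0.0803 + 0.65·0.9197) ≈ 0.0262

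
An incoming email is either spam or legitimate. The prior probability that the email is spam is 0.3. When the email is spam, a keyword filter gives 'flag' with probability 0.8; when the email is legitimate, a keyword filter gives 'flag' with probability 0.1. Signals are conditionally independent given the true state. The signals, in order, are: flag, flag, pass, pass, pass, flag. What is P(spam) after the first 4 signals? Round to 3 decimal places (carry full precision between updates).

0.575

After 'flag': P(spam) = 0.8·0.3000 / (0.8·0.3000 + 0.1·0.7000) ≈ 0.7742
After 'flag': P(spam) = 0.8·0.7742 / (0.8·0.7742 + 0.1·0.2258) ≈ 0.9648
After 'pass': P(spam) = 0.2·0.9648 / (0.2·0.9648 + 0.9·0.0352) ≈ 0.8591
After 'pass': P(spam) = 0.2·0.8591 / (0.2·0.8591 + 0.9·0.1409) ≈ 0.5753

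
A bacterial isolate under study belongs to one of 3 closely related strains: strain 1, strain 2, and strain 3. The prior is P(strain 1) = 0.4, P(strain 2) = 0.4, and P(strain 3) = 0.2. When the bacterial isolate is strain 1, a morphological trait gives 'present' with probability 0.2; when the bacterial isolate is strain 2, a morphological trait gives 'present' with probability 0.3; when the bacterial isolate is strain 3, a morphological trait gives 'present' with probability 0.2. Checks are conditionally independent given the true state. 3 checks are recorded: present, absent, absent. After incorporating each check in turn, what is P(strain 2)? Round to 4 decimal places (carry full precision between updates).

0.4336

Apply Bayes' rule sequentially, carrying P(strain 2) forward.
After 'present': normaliser = 0.2·0.4000 + 0.3·0.4000 + 0.2·0.2000; P(strain 1) ≈ 0.3333, P(strain 2) ≈ 0.5000, P(strain 3) ≈ 0.1667
After 'absent': normaliser = 0.8·0.3333 + 0.7·0.5000 + 0.8·0.1667; P(strain 1) ≈ 0.3556, P(strain 2) ≈ 0.4667, P(strain 3) ≈ 0.1778
After 'absent': normaliser = 0.8·0.3556 + 0.7·0.4667 + 0.8·0.1778; P(strain 1) ≈ 0.3776, P(strain 2) ≈ 0.4336, P(strain 3) ≈ 0.1888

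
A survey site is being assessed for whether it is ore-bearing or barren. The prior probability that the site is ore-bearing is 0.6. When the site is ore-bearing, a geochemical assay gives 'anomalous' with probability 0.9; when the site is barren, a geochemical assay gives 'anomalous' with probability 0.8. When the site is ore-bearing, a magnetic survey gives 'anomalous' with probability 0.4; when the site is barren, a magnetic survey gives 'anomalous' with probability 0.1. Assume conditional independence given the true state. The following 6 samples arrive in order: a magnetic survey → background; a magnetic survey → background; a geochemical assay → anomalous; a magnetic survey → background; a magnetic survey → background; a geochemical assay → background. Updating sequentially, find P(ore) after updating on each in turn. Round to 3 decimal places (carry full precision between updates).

After a magnetic survey='background': P(ore) = 0.6·0.6000 / (0.6·0.6000 + 0.9·0.4000) ≈ 0.5000
After a magnetic survey='background': P(ore) = 0.6·0.5000 / (0.6·0.5000 + 0.9·0.5000) ≈ 0.4000
After a geochemical assay='anomalous': P(ore) = 0.9·0.4000 / (0.9·0.4000 + 0.8·0.6000) ≈ 0.4286
After a magnetic survey='background': P(ore) = 0.6·0.4286 / (0.6·0.4286 + 0.9·0.5714) ≈ 0.3333
After a magnetic survey='background': P(ore) = 0.6·0.3333 / (0.6·0.3333 + 0.9·0.6667) ≈ 0.2500
After a geochemical assay='background': P(ore) = 0.1·0.2500 / (0.1·0.2500 + 0.2·0.7500) ≈ 0.1429

0.143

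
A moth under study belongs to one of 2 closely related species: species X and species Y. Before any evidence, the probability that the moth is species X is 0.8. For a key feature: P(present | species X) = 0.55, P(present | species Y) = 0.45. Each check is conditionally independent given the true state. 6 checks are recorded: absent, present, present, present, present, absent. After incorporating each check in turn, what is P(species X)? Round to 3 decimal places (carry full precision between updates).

0.857

After 'absent': P(species X) = 0.45·0.8000 / (0.45·0.8000 + 0.55·0.2000) ≈ 0.7660
After 'present': P(species X) = 0.55·0.7660 / (0.55·0.7660 + 0.45·0.2340) ≈ 0.8000
After 'present': P(species X) = 0.55·0.8000 / (0.55·0.8000 + 0.45·0.2000) ≈ 0.8302
After 'present': P(species X) = 0.55·0.8302 / (0.55·0.8302 + 0.45·0.1698) ≈ 0.8566
After 'present': P(species X) = 0.55·0.8566 / (0.55·0.8566 + 0.45·0.1434) ≈ 0.8796
After 'absent': P(species X) = 0.45·0.8796 / (0.45·0.8796 + 0.55·0.1204) ≈ 0.8566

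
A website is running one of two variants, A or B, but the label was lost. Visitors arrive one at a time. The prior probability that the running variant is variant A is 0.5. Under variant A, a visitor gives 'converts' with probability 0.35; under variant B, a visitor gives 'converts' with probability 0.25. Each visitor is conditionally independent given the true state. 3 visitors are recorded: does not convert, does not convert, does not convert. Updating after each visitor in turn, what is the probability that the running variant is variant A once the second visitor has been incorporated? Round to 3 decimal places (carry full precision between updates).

0.429

After 'does not convert': P(A) = 0.65·0.5000 / (0.65·0.5000 + 0.75·0.5000) ≈ 0.4643
After 'does not convert': P(A) = 0.65·0.4643 / (0.65·0.4643 + 0.75·0.5357) ≈ 0.4289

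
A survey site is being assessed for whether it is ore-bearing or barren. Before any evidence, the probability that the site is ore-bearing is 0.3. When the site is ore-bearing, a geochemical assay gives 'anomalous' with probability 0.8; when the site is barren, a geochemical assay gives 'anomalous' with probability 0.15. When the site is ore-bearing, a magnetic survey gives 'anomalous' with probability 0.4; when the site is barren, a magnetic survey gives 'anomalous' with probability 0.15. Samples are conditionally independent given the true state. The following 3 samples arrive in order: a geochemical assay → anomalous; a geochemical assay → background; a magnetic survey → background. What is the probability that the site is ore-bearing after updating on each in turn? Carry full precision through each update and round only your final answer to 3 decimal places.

Each posterior becomes the prior for the next update.
After a geochemical assay='anomalous': P(ore) = 0.8·0.3000 / (0.8·0.3000 + 0.15·0.7000) ≈ 0.6957
After a geochemical assay='background': P(ore) = 0.2·0.6957 / (0.2·0.6957 + 0.85·0.3043) ≈ 0.3497
After a magnetic survey='background': P(ore) = 0.6·0.3497 / (0.6·0.3497 + 0.85·0.6503) ≈ 0.2752

0.275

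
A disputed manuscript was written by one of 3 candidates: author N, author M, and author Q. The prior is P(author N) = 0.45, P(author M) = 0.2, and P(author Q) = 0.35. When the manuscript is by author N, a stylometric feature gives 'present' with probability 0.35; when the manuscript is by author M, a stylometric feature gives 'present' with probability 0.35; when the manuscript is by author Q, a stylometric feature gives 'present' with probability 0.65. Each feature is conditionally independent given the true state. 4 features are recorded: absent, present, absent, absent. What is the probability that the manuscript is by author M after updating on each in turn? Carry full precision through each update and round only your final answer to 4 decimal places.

0.2661

After 'absent': normaliser = 0.65·0.4500 + 0.65·0.2000 + 0.35·0.3500; P(author N) ≈ 0.5367, P(author M) ≈ 0.2385, P(author Q) ≈ 0.2248
After 'present': normaliser = 0.35·0.5367 + 0.35·0.2385 + 0.65·0.2248; P(author N) ≈ 0.4500, P(author M) ≈ 0.2000, P(author Q) ≈ 0.3500
After 'absent': normaliser = 0.65·0.4500 + 0.65·0.2000 + 0.35·0.3500; P(author N) ≈ 0.5367, P(author M) ≈ 0.2385, P(author Q) ≈ 0.2248
After 'absent': normaliser = 0.65·0.5367 + 0.65·0.2385 + 0.35·0.2248; P(author N) ≈ 0.5988, P(author M) ≈ 0.2661, P(author Q) ≈ 0.1350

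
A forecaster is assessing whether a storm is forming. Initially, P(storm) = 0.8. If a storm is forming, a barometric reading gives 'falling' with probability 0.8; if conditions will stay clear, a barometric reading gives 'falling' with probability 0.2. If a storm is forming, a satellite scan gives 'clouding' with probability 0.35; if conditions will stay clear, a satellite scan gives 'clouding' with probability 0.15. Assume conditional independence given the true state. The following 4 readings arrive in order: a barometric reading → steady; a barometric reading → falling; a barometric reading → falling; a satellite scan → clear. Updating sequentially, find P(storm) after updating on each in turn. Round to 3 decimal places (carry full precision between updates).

After a barometric reading='steady': P(storm) = 0.2·0.8000 / (0.2·0.8000 + 0.8·0.2000) ≈ 0.5000
After a barometric reading='falling': P(storm) = 0.8·0.5000 / (0.8·0.5000 + 0.2·0.5000) ≈ 0.8000
After a barometric reading='falling': P(storm) = 0.8·0.8000 / (0.8·0.8000 + 0.2·0.2000) ≈ 0.9412
After a satellite scan='clear': P(storm) = 0.65·0.9412 / (0.65·0.9412 + 0.85·0.0588) ≈ 0.9244

0.924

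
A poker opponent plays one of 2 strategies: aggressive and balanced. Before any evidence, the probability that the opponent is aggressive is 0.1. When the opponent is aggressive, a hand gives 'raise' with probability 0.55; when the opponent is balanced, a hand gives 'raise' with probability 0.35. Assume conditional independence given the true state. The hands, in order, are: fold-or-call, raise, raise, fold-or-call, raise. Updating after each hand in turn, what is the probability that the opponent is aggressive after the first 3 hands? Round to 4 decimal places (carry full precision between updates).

After 'fold-or-call': P(aggressive) = 0.45·0.1000 / (0.45·0.1000 + 0.65·0.9000) ≈ 0.0714
After 'raise': P(aggressive) = 0.55·0.0714 / (0.55·0.0714 + 0.35·0.9286) ≈ 0.1078
After 'raise': P(aggressive) = 0.55·0.1078 / (0.55·0.1078 + 0.35·0.8922) ≈ 0.1596

0.1596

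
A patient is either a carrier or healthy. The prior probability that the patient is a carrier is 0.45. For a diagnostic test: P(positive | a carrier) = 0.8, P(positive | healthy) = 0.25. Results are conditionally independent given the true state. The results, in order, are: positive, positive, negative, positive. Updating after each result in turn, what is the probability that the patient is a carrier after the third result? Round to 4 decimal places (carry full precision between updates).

0.6908

After 'positive': P(carrier) = 0.8·0.4500 / (0.8·0.4500 + 0.25·0.5500) ≈ 0.7236
After 'positive': P(carrier) = 0.8·0.7236 / (0.8·0.7236 + 0.25·0.2764) ≈ 0.8934
After 'negative': P(carrier) = 0.2·0.8934 / (0.2·0.8934 + 0.75·0.1066) ≈ 0.6908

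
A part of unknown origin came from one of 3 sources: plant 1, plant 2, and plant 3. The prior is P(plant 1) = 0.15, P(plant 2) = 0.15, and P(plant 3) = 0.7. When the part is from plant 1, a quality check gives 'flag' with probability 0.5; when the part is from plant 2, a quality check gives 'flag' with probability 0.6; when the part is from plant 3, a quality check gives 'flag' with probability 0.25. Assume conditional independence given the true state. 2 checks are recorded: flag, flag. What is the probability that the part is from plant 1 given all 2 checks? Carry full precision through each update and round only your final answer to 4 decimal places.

After 'flag': normaliser = 0.5·0.1500 + 0.6·0.1500 + 0.25·0.7000; P(plant 1) ≈ 0.2206, P(plant 2) ≈ 0.2647, P(plant 3) ≈ 0.5147
After 'flag': normaliser = 0.5·0.2206 + 0.6·0.2647 + 0.25·0.5147; P(plant 1) ≈ 0.2773, P(plant 2) ≈ 0.3993, P(plant 3) ≈ 0.3235

0.2773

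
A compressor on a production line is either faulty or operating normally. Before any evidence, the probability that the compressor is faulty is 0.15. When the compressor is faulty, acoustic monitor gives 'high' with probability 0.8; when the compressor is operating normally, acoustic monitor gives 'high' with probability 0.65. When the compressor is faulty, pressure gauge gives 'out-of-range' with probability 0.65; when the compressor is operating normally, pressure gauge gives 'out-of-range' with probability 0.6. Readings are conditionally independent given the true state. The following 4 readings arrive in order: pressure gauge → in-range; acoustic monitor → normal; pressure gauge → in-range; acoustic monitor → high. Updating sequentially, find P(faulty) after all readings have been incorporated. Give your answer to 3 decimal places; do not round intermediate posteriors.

After pressure gauge='in-range': P(faulty) = 0.35·0.1500 / (0.35·0.1500 + 0.4·0.8500) ≈ 0.1338
After acoustic monitor='normal': P(faulty) = 0.2·0.1338 / (0.2·0.1338 + 0.35·0.8662) ≈ 0.0811
After pressure gauge='in-range': P(faulty) = 0.35·0.0811 / (0.35·0.0811 + 0.4·0.9189) ≈ 0.0717
After acoustic monitor='high': P(faulty) = 0.8·0.0717 / (0.8·0.0717 + 0.65·0.9283) ≈ 0.0868

0.087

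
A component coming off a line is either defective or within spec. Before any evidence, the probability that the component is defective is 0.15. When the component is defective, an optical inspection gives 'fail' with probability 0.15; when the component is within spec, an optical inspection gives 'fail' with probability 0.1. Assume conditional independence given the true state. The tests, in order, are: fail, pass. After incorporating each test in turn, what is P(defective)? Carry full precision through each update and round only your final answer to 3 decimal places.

0.200

After 'fail': P(defective) = 0.15·0.1500 / (0.15·0.1500 + 0.1·0.8500) ≈ 0.2093
After 'pass': P(defective) = 0.85·0.2093 / (0.85·0.2093 + 0.9·0.7907) ≈ 0.2000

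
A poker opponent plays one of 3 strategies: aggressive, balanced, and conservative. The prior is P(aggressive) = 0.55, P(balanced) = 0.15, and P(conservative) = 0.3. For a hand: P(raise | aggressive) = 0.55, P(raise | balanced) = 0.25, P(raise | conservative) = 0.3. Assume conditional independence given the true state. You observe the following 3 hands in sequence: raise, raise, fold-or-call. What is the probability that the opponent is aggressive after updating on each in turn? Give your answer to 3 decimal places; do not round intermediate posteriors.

0.743

After 'raise': normaliser = 0.55·0.5500 + 0.25·0.1500 + 0.3·0.3000; P(aggressive) ≈ 0.7035, P(balanced) ≈ 0.0872, P(conservative) ≈ 0.2093
After 'raise': normaliser = 0.55·0.7035 + 0.25·0.0872 + 0.3·0.2093; P(aggressive) ≈ 0.8206, P(balanced) ≈ 0.0462, P(conservative) ≈ 0.1332
After 'fold-or-call': normaliser = 0.45·0.8206 + 0.75·0.0462 + 0.7·0.1332; P(aggressive) ≈ 0.7427, P(balanced) ≈ 0.0698, P(conservative) ≈ 0.1875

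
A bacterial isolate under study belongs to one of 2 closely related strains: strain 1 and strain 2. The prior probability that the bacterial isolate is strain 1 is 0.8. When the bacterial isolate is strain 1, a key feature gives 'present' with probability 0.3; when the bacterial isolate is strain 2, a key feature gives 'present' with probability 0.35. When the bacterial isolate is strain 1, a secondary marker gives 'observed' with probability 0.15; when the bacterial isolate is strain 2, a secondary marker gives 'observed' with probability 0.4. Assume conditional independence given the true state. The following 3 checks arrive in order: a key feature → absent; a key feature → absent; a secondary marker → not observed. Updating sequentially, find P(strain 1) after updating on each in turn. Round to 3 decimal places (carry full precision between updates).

After a key feature='absent': P(strain 1) = 0.7·0.8000 / (0.7·0.8000 + 0.65·0.2000) ≈ 0.8116
After a key feature='absent': P(strain 1) = 0.7·0.8116 / (0.7·0.8116 + 0.65·0.1884) ≈ 0.8227
After a secondary marker='not observed': P(strain 1) = 0.85·0.8227 / (0.85·0.8227 + 0.6·0.1773) ≈ 0.8679

0.868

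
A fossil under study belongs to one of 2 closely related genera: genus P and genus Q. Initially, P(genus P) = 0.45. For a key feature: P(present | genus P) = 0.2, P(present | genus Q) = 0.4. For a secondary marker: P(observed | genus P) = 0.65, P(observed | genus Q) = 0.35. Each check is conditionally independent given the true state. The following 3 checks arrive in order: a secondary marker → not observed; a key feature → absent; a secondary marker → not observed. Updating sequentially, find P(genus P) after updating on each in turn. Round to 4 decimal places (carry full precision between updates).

After a secondary marker='not observed': P(genus P) = 0.35·0.4500 / (0.35·0.4500 + 0.65·0.5500) ≈ 0.3058
After a key feature='absent': P(genus P) = 0.8·0.3058 / (0.8·0.3058 + 0.6·0.6942) ≈ 0.3700
After a secondary marker='not observed': P(genus P) = 0.35·0.3700 / (0.35·0.3700 + 0.65·0.6300) ≈ 0.2403

0.2403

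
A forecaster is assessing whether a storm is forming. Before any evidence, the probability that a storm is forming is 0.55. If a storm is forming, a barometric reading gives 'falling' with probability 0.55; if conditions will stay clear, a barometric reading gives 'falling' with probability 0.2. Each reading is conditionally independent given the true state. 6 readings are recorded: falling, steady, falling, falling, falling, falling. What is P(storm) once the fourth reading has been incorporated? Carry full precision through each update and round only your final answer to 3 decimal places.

0.935

After 'falling': P(storm) = 0.55·0.5500 / (0.55·0.5500 + 0.2·0.4500) ≈ 0.7707
After 'steady': P(storm) = 0.45·0.7707 / (0.45·0.7707 + 0.8·0.2293) ≈ 0.6541
After 'falling': P(storm) = 0.55·0.6541 / (0.55·0.6541 + 0.2·0.3459) ≈ 0.8387
After 'falling': P(storm) = 0.55·0.8387 / (0.55·0.8387 + 0.2·0.1613) ≈ 0.9346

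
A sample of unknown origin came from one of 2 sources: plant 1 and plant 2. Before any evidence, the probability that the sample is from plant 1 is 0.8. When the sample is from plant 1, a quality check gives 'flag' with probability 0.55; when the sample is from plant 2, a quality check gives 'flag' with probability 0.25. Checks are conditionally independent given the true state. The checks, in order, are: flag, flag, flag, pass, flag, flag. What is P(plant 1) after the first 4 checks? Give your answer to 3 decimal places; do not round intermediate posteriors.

0.962

After 'flag': P(plant 1) = 0.55·0.8000 / (0.55·0.8000 + 0.25·0.2000) ≈ 0.8980
After 'flag': P(plant 1) = 0.55·0.8980 / (0.55·0.8980 + 0.25·0.1020) ≈ 0.9509
After 'flag': P(plant 1) = 0.55·0.9509 / (0.55·0.9509 + 0.25·0.0491) ≈ 0.9771
After 'pass': P(plant 1) = 0.45·0.9771 / (0.45·0.9771 + 0.75·0.0229) ≈ 0.9623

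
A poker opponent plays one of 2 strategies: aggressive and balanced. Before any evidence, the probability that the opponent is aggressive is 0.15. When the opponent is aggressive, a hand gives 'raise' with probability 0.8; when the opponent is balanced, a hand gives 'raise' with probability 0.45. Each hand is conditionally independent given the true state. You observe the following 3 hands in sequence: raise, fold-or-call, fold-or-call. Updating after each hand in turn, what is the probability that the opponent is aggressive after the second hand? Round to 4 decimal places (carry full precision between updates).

After 'raise': P(aggressive) = 0.8·0.1500 / (0.8·0.1500 + 0.45·0.8500) ≈ 0.2388
After 'fold-or-call': P(aggressive) = 0.2·0.2388 / (0.2·0.2388 + 0.55·0.7612) ≈ 0.1024

0.1024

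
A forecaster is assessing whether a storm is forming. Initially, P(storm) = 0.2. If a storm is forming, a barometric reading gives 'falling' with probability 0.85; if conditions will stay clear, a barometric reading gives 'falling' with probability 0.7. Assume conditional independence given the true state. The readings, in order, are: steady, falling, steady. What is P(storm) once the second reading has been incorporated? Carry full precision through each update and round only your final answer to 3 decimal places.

After 'steady': P(storm) = 0.15·0.2000 / (0.15·0.2000 + 0.3·0.8000) ≈ 0.1111
After 'falling': P(storm) = 0.85·0.1111 / (0.85·0.1111 + 0.7·0.8889) ≈ 0.1318

0.132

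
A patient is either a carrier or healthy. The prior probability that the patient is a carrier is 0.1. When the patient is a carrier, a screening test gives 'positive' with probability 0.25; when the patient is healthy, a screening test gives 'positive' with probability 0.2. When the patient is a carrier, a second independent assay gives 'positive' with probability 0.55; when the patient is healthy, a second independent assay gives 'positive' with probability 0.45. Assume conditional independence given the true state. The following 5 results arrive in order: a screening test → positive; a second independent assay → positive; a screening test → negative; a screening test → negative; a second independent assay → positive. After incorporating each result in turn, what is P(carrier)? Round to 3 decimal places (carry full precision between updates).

0.154

After a screening test='positive': P(carrier) = 0.25·0.1000 / (0.25·0.1000 + 0.2·0.9000) ≈ 0.1220
After a second independent assay='positive': P(carrier) = 0.55·0.1220 / (0.55·0.1220 + 0.45·0.8780) ≈ 0.1451
After a screening test='negative': P(carrier) = 0.75·0.1451 / (0.75·0.1451 + 0.8·0.8549) ≈ 0.1373
After a screening test='negative': P(carrier) = 0.75·0.1373 / (0.75·0.1373 + 0.8·0.8627) ≈ 0.1298
After a second independent assay='positive': P(carrier) = 0.55·0.1298 / (0.55·0.1298 + 0.45·0.8702) ≈ 0.1542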